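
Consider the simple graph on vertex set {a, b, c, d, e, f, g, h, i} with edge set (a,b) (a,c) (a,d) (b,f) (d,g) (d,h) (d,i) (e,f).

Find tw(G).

1

A width-1 tree decomposition is:
Bags: B1 = {a, d}  B2 = {d, i}  B3 = {a, c}  B4 = {a, b}  B5 = {b, f}  B6 = {e, f}  B7 = {d, h}  B8 = {d, g}
Tree: B1–B2, B1–B3, B1–B4, B4–B5, B5–B6, B1–B7, B1–B8
Each bag holds 2 vertices, so the decomposition has width 1, which upper-bounds the treewidth. Any graph with an edge has treewidth ≥ 1, and G has the edge d–a. Hence tw(G) = 1 exactly.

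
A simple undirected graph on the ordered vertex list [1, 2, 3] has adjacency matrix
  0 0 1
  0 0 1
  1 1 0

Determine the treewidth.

A width-1 tree decomposition is:
Bags: B1 = {1, 3}  B2 = {2, 3}
Tree: B1–B2
The largest bag has 2 vertices, giving width 1; this decomposition certifies tw(G) ≤ 1. G has an edge, so its treewidth is at least 1. Combining the bounds, tw(G) = 1.

1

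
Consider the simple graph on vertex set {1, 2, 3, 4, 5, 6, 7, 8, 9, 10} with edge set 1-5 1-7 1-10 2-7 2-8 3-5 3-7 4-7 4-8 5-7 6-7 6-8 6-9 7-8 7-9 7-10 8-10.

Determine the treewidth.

A width-2 tree decomposition is:
Bags: B1 = {1, 7, 10}  B2 = {1, 5, 7}  B3 = {7, 8, 10}  B4 = {6, 7, 8}  B5 = {2, 7, 8}  B6 = {3, 5, 7}  B7 = {4, 7, 8}  B8 = {6, 7, 9}
Tree: B1–B2, B1–B3, B3–B4, B4–B5, B2–B6, B4–B7, B4–B8
Each bag holds 3 vertices, so the decomposition has width 2, which upper-bounds the treewidth. For the lower bound, the 3 vertices {1, 7, 10} are pairwise adjacent, and any tree decomposition puts a clique entirely inside one bag — forcing width ≥ 2. Hence tw(G) = 2 exactly.

2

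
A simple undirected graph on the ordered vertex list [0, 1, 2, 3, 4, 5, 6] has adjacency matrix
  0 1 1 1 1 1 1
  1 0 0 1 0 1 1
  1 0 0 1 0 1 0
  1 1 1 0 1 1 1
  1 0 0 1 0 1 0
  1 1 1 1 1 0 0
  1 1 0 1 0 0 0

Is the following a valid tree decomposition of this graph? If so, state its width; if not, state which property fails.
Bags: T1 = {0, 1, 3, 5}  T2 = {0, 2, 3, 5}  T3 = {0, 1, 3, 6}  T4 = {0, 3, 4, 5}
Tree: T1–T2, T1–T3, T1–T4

Every vertex of G appears in some bag (union = {0, 1, 2, 3, 4, 5, 6}); every edge is covered by a bag; and for each vertex v the set of bags containing v is connected in the bag tree. The decomposition is therefore valid. The largest bag has 4 vertices, so the width is 3.

Yes; width 3.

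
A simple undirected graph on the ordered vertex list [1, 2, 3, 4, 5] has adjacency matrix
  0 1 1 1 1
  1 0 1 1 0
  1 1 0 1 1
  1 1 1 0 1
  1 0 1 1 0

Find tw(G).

A width-3 tree decomposition is:
Bags: B1 = {1, 2, 3, 4}  B2 = {1, 3, 4, 5}
Tree: B1–B2
Every bag has size at most 4, so the width is 4 − 1 = 3 and tw(G) ≤ 3. Conversely, {1, 2, 3, 4} is a clique of size 4, and the vertices of any clique must share a bag in every tree decomposition; so some bag has ≥ 4 vertices and tw(G) ≥ 3. Hence tw(G) = 3 exactly.

3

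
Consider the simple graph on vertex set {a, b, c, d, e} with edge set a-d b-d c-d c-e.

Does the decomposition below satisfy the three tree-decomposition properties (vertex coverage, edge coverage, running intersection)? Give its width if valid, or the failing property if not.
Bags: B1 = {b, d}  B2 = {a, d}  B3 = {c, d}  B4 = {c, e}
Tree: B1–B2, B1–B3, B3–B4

Yes; width 1.

Every vertex of G appears in some bag (union = {a, b, c, d, e}); every edge is covered by a bag; and for each vertex v the set of bags containing v is connected in the bag tree. The decomposition is therefore valid. The largest bag has 2 vertices, so the width is 1.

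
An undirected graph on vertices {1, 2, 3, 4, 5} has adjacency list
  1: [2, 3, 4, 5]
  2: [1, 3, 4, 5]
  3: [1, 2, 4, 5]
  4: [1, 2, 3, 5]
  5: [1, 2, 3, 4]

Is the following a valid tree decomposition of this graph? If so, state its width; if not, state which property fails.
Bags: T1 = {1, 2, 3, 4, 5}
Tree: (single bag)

Checking the three conditions: (i) the bags cover all of {1, 2, 3, 4, 5}; (ii) for each edge, some bag contains both endpoints; (iii) the bags containing any fixed vertex form a subtree. All hold, so the decomposition is valid with width 5 − 1 = 4.

Yes; width 4.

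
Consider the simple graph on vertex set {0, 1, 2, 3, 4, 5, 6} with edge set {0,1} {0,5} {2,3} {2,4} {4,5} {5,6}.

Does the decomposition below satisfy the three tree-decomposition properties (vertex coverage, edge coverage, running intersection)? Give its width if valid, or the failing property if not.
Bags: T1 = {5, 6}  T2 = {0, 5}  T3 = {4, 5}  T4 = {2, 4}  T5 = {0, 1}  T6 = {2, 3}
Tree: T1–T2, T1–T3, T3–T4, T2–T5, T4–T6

Yes; width 1.

Every vertex of G appears in some bag (union = {0, 1, 2, 3, 4, 5, 6}); every edge is covered by a bag; and for each vertex v the set of bags containing v is connected in the bag tree. The decomposition is therefore valid. The largest bag has 2 vertices, so the width is 1.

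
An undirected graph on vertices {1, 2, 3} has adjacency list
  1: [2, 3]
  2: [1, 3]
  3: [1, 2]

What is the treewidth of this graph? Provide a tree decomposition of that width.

Treewidth 2.
One optimal decomposition is:
Bags: B1 = {1, 2, 3}
Tree: (single bag)

A single bag containing all 3 vertices is trivially a valid decomposition of width 2. On the other hand G contains the 3-clique {1, 2, 3}. A clique must lie in a single bag of any decomposition, so no decomposition can have width below 2. Therefore the treewidth is 2.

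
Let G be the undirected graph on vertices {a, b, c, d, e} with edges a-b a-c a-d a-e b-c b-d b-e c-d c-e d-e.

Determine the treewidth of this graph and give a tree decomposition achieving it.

A single bag containing all 5 vertices is trivially a valid decomposition of width 4. Conversely, {a, b, c, d, e} is a clique of size 5, and the vertices of any clique must share a bag in every tree decomposition; so some bag has ≥ 5 vertices and tw(G) ≥ 4. Hence tw(G) = 4 exactly.

Treewidth 4.
One optimal decomposition is:
Bags: B1 = {a, b, c, d, e}
Tree: (single bag)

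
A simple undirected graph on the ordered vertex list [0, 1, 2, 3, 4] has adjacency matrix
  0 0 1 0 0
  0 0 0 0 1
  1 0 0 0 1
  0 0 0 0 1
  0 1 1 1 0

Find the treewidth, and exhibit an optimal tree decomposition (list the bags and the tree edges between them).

Treewidth 1.
Bags: B1 = {2, 4}  B2 = {3, 4}  B3 = {0, 2}  B4 = {1, 4}
Tree: B1–B2, B1–B3, B2–B4

The largest bag has 2 vertices, giving width 1; this decomposition certifies tw(G) ≤ 1. Any graph with an edge has treewidth ≥ 1, and G has the edge 2–4. Hence tw(G) = 1 exactly.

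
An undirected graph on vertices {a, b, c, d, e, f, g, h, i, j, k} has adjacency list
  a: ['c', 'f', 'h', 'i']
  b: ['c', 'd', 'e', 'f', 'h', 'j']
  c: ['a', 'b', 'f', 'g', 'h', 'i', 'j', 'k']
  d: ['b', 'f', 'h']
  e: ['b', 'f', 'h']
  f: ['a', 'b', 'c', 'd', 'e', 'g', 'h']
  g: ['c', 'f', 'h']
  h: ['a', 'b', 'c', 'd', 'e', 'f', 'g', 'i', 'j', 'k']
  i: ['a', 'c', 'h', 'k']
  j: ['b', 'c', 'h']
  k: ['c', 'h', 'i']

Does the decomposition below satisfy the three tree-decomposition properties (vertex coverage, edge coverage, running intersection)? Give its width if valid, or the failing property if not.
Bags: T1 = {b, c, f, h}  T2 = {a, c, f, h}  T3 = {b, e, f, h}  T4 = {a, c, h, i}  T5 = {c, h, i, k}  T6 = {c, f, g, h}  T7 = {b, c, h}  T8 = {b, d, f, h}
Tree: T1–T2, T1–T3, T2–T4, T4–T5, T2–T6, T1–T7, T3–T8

No — vertex j appears in no bag.

A tree decomposition must satisfy three properties: every vertex lies in some bag; for every edge, both endpoints lie together in some bag; and for every vertex, the bags containing it form a connected subtree. Here vertex j appears in no bag, so the decomposition is invalid.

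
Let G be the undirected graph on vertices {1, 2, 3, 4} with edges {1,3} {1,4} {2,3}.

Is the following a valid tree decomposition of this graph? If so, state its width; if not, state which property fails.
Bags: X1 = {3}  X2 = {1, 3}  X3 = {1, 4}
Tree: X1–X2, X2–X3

No — vertex 2 appears in no bag.

A tree decomposition must satisfy three properties: every vertex lies in some bag; for every edge, both endpoints lie together in some bag; and for every vertex, the bags containing it form a connected subtree. Here vertex 2 appears in no bag, so the decomposition is invalid.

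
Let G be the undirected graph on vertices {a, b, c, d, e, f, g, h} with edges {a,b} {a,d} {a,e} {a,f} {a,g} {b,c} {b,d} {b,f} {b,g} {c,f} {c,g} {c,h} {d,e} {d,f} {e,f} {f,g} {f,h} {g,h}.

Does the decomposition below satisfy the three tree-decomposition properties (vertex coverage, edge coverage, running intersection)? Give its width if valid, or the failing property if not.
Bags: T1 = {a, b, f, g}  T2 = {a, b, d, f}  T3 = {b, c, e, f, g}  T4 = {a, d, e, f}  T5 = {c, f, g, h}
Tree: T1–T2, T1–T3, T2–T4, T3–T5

No — bags containing vertex e are not connected in the tree.

A tree decomposition must satisfy three properties: every vertex lies in some bag; for every edge, both endpoints lie together in some bag; and for every vertex, the bags containing it form a connected subtree. Here bags containing vertex e are not connected in the tree, so the decomposition is invalid.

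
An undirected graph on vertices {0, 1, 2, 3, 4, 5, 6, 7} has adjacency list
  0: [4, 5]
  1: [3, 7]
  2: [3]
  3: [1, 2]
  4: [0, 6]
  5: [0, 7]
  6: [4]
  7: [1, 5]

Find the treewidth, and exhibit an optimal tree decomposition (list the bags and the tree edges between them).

Treewidth 1.
One such decomposition:
Bags: B1 = {4, 6}  B2 = {0, 4}  B3 = {0, 5}  B4 = {5, 7}  B5 = {1, 7}  B6 = {1, 3}  B7 = {2, 3}
Tree: B1–B2, B2–B3, B3–B4, B4–B5, B5–B6, B6–B7

Each bag holds 2 vertices, so the decomposition has width 1, which upper-bounds the treewidth. Since G has at least one edge (e.g. 6–4), it is not an edgeless graph, so tw(G) ≥ 1. Hence tw(G) = 1 exactly.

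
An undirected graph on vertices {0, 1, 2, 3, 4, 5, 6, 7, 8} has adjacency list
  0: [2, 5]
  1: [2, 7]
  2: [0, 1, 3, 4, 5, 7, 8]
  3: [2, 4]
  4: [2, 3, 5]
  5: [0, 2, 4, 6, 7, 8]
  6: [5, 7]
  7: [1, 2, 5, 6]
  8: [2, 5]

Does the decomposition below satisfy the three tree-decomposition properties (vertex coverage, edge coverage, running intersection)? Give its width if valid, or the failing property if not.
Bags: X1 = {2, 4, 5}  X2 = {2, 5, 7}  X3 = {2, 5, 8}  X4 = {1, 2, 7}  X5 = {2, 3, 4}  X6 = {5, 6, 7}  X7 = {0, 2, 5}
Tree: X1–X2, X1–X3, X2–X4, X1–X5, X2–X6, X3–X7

Yes; width 2.

Vertex coverage: the bags together contain {0, 1, 2, 3, 4, 5, 6, 7, 8}, the full vertex set. Edge coverage: each edge of G has both endpoints in at least one bag. Running intersection: for every vertex, the bags containing it form a connected subtree. All three properties hold, so this is a valid tree decomposition of width max|bag| − 1 = 2, and hence tw(G) ≤ 2.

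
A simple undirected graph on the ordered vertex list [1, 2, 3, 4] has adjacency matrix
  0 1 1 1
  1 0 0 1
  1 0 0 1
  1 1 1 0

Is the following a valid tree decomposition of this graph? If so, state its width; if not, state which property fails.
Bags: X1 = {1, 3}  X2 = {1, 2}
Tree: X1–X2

No — vertex 4 appears in no bag.

A tree decomposition must satisfy three properties: every vertex lies in some bag; for every edge, both endpoints lie together in some bag; and for every vertex, the bags containing it form a connected subtree. Here vertex 4 appears in no bag, so the decomposition is invalid.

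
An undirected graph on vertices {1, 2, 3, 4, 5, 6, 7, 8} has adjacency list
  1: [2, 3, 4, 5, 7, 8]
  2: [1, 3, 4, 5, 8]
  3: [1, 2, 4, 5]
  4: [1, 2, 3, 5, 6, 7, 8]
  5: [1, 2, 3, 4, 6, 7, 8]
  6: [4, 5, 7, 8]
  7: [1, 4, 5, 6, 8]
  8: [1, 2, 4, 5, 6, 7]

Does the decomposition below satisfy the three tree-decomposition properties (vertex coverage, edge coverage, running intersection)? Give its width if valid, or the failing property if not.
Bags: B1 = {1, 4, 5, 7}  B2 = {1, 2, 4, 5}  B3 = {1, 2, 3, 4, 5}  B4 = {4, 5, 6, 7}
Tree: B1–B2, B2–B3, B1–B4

A tree decomposition must satisfy three properties: every vertex lies in some bag; for every edge, both endpoints lie together in some bag; and for every vertex, the bags containing it form a connected subtree. Here vertex 8 appears in no bag, so the decomposition is invalid.

No — vertex 8 appears in no bag.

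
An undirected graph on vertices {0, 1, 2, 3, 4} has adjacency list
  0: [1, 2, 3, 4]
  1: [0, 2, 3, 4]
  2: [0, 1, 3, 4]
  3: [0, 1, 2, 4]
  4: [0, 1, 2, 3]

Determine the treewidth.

A width-4 tree decomposition is:
Bags: B1 = {0, 1, 2, 3, 4}
Tree: (single bag)
A single bag containing all 5 vertices is trivially a valid decomposition of width 4. On the other hand G contains the 5-clique {0, 1, 2, 3, 4}. A clique must lie in a single bag of any decomposition, so no decomposition can have width below 4. Therefore the treewidth is 4.

4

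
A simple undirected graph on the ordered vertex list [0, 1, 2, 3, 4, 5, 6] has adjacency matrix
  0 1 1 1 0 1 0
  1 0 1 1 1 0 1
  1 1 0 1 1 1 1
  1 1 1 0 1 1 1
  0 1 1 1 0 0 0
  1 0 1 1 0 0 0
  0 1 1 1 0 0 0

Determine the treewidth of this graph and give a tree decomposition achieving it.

Each bag holds 4 vertices, so the decomposition has width 3, which upper-bounds the treewidth. On the other hand G contains the 4-clique {0, 1, 2, 3}. A clique must lie in a single bag of any decomposition, so no decomposition can have width below 3. Combining the bounds, tw(G) = 3.

Treewidth 3.
One such decomposition:
Bags: B1 = {0, 1, 2, 3}  B2 = {1, 2, 3, 6}  B3 = {0, 2, 3, 5}  B4 = {1, 2, 3, 4}
Tree: B1–B2, B1–B3, B2–B4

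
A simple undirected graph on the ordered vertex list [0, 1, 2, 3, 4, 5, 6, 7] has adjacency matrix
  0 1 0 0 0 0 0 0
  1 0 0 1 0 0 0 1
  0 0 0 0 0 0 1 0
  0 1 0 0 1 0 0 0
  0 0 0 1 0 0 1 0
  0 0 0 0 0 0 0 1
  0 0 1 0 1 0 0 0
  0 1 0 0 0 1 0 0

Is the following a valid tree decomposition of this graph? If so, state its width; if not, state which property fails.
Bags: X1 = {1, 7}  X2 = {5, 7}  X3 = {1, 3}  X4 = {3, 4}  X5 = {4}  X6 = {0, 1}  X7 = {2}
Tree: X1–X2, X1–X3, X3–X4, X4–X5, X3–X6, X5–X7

No — vertex 6 appears in no bag.

A tree decomposition must satisfy three properties: every vertex lies in some bag; for every edge, both endpoints lie together in some bag; and for every vertex, the bags containing it form a connected subtree. Here vertex 6 appears in no bag, so the decomposition is invalid.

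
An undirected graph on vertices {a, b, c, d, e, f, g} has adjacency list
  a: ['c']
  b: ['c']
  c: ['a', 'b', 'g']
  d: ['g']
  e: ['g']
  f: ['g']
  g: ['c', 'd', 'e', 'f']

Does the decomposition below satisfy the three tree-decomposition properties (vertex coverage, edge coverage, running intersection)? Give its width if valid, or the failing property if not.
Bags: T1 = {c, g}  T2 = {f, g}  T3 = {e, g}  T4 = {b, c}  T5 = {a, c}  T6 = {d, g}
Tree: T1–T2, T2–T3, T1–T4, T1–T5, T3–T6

Yes; width 1.

Checking the three conditions: (i) the bags cover all of {a, b, c, d, e, f, g}; (ii) for each edge, some bag contains both endpoints; (iii) the bags containing any fixed vertex form a subtree. All hold, so the decomposition is valid with width 2 − 1 = 1.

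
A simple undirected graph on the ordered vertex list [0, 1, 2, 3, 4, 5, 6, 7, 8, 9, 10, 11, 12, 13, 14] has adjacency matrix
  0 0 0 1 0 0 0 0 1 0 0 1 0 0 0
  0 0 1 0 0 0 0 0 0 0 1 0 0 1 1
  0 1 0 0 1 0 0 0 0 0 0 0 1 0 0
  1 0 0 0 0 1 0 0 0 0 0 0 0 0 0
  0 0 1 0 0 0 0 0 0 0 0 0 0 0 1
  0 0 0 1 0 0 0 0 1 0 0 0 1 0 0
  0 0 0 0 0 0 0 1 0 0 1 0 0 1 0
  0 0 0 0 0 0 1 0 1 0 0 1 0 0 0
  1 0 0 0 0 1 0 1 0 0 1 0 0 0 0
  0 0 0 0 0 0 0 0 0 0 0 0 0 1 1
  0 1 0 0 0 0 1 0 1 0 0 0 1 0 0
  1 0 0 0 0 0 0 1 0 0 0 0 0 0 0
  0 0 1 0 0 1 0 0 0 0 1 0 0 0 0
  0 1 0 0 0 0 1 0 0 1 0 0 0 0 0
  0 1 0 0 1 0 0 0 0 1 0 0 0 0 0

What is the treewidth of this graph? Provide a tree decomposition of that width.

The largest bag has 4 vertices, giving width 3; this decomposition certifies tw(G) ≤ 3. For the lower bound: the 4 vertex sets {4,9,14}, {2}, {1}, {6,10,12,13} are disjoint, each induces a connected subgraph, and every pair is joined by at least one edge of G. Contracting each set to a single vertex therefore yields K_{4} as a minor, and since treewidth is minor-monotone, tw(G) ≥ tw(K_{4}) = 3. The upper and lower bounds meet at 3, so that is the treewidth.

Treewidth 3.
One such decomposition:
Bags: B1 = {2, 4, 9, 14}  B2 = {1, 2, 9, 14}  B3 = {1, 2, 9, 13}  B4 = {1, 2, 12, 13}  B5 = {1, 10, 12, 13}  B6 = {6, 10, 12, 13}  B7 = {5, 6, 10, 12}  B8 = {5, 6, 8, 10}  B9 = {5, 6, 7, 8}  B10 = {3, 5, 7, 8}  B11 = {0, 3, 7, 8}  B12 = {0, 3, 7, 11}
Tree: B1–B2, B2–B3, B3–B4, B4–B5, B5–B6, B6–B7, B7–B8, B8–B9, B9–B10, B10–B11, B11–B12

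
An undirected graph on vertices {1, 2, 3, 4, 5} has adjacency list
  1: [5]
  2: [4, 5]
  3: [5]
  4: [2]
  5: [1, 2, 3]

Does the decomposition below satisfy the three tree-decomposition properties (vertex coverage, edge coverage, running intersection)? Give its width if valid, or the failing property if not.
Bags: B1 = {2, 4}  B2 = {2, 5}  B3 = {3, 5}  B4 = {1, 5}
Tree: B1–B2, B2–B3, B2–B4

Every vertex of G appears in some bag (union = {1, 2, 3, 4, 5}); every edge is covered by a bag; and for each vertex v the set of bags containing v is connected in the bag tree. The decomposition is therefore valid. The largest bag has 2 vertices, so the width is 1.

Yes; width 1.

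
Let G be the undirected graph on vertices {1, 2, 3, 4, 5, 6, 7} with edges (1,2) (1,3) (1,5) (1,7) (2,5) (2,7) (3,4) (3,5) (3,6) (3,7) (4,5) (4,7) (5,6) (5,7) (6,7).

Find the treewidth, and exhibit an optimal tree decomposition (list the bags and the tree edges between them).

Treewidth 3.
Bags: B1 = {3, 5, 6, 7}  B2 = {3, 4, 5, 7}  B3 = {1, 3, 5, 7}  B4 = {1, 2, 5, 7}
Tree: B1–B2, B1–B3, B3–B4

Each bag holds 4 vertices, so the decomposition has width 3, which upper-bounds the treewidth. Conversely, {1, 2, 5, 7} is a clique of size 4, and the vertices of any clique must share a bag in every tree decomposition; so some bag has ≥ 4 vertices and tw(G) ≥ 3. Hence tw(G) = 3 exactly.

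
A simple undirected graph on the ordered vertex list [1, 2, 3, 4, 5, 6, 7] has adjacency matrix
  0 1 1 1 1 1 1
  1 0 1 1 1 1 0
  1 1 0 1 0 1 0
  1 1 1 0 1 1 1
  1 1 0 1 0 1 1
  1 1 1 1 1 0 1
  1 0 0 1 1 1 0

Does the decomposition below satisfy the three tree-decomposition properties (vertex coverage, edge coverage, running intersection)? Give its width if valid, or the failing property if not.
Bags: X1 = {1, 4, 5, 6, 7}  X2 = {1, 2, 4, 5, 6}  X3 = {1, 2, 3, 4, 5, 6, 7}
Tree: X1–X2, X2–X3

A tree decomposition must satisfy three properties: every vertex lies in some bag; for every edge, both endpoints lie together in some bag; and for every vertex, the bags containing it form a connected subtree. Here bags containing vertex 7 are not connected in the tree, so the decomposition is invalid.

No — bags containing vertex 7 are not connected in the tree.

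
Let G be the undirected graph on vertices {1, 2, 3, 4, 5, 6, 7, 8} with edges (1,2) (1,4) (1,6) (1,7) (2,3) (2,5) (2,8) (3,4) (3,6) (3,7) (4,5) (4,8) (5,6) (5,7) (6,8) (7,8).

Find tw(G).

A width-4 tree decomposition is:
Bags: B1 = {1, 3, 4, 5, 8}  B2 = {1, 3, 5, 7, 8}  B3 = {1, 2, 3, 5, 8}  B4 = {1, 3, 5, 6, 8}
Tree: B1–B2, B2–B3, B3–B4
Each bag holds 5 vertices, so the decomposition has width 4, which upper-bounds the treewidth. For the lower bound: the 5 vertex sets {4,8}, {1,7}, {2,5}, {3}, {6} are disjoint, each induces a connected subgraph, and every pair is joined by at least one edge of G. Contracting each set to a single vertex therefore yields K_{5} as a minor, and since treewidth is minor-monotone, tw(G) ≥ tw(K_{5}) = 4. The upper and lower bounds meet at 4, so that is the treewidth.

4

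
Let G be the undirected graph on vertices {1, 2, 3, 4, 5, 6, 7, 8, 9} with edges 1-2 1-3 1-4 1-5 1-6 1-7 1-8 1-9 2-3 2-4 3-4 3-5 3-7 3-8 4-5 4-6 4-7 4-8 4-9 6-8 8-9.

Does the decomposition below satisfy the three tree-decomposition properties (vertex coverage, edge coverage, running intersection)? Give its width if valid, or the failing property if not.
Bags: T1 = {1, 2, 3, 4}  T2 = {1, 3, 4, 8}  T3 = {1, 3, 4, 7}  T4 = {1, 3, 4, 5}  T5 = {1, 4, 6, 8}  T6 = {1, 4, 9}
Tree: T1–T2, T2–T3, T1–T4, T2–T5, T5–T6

No — edge (8,9) lies in no bag.

A tree decomposition must satisfy three properties: every vertex lies in some bag; for every edge, both endpoints lie together in some bag; and for every vertex, the bags containing it form a connected subtree. Here edge (8,9) lies in no bag, so the decomposition is invalid.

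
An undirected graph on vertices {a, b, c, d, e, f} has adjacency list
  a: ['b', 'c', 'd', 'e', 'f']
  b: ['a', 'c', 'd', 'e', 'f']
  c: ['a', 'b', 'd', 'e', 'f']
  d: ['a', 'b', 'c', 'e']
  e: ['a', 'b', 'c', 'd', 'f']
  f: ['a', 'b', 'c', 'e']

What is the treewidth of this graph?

A width-4 tree decomposition is:
Bags: B1 = {a, b, c, e, f}  B2 = {a, b, c, d, e}
Tree: B1–B2
The largest bag has 5 vertices, giving width 4; this decomposition certifies tw(G) ≤ 4. For the lower bound, the 5 vertices {a, b, c, d, e} are pairwise adjacent, and any tree decomposition puts a clique entirely inside one bag — forcing width ≥ 4. Combining the bounds, tw(G) = 4.

4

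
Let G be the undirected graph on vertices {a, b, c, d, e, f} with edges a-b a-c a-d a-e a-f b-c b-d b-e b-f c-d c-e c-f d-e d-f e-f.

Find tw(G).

A width-5 tree decomposition is:
Bags: B1 = {a, b, c, d, e, f}
Tree: (single bag)
A single bag containing all 6 vertices is trivially a valid decomposition of width 5. On the other hand G contains the 6-clique {a, b, c, d, e, f}. A clique must lie in a single bag of any decomposition, so no decomposition can have width below 5. Hence tw(G) = 5 exactly.

5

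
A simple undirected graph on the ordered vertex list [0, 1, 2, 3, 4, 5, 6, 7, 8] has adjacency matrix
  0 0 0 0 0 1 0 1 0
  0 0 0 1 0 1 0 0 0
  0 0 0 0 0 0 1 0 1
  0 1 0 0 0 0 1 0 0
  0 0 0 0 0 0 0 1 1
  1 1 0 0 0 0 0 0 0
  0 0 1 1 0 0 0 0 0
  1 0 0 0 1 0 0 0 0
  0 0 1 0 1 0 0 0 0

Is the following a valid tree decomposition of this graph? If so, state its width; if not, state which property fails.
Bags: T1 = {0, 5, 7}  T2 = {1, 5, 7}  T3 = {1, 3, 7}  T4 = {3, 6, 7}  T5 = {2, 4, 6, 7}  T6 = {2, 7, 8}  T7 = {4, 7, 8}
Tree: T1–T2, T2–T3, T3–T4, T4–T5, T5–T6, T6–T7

A tree decomposition must satisfy three properties: every vertex lies in some bag; for every edge, both endpoints lie together in some bag; and for every vertex, the bags containing it form a connected subtree. Here bags containing vertex 4 are not connected in the tree, so the decomposition is invalid.

No — bags containing vertex 4 are not connected in the tree.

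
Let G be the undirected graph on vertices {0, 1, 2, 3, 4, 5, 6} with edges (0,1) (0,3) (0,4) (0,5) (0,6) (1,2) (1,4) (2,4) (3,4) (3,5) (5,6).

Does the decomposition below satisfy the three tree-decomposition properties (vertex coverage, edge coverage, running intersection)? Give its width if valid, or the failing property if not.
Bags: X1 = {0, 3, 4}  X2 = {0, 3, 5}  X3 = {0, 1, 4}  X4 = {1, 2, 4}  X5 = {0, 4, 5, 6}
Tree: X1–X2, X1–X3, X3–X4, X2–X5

No — bags containing vertex 4 are not connected in the tree.

A tree decomposition must satisfy three properties: every vertex lies in some bag; for every edge, both endpoints lie together in some bag; and for every vertex, the bags containing it form a connected subtree. Here bags containing vertex 4 are not connected in the tree, so the decomposition is invalid.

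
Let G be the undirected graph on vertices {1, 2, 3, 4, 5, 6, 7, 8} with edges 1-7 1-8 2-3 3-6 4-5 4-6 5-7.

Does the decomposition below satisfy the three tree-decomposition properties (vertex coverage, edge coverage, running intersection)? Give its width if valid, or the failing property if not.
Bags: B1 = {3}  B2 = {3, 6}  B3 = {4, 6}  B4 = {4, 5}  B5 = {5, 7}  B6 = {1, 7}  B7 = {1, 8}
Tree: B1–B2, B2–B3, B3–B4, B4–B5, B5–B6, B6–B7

No — vertex 2 appears in no bag.

A tree decomposition must satisfy three properties: every vertex lies in some bag; for every edge, both endpoints lie together in some bag; and for every vertex, the bags containing it form a connected subtree. Here vertex 2 appears in no bag, so the decomposition is invalid.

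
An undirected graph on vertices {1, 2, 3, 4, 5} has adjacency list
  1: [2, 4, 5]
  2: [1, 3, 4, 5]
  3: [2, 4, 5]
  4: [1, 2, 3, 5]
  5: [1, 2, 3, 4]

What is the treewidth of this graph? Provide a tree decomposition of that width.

Treewidth 3.
Bags: B1 = {2, 3, 4, 5}  B2 = {1, 2, 4, 5}
Tree: B1–B2

Every bag has size at most 4, so the width is 4 − 1 = 3 and tw(G) ≤ 3. For the lower bound, the 4 vertices {1, 2, 4, 5} are pairwise adjacent, and any tree decomposition puts a clique entirely inside one bag — forcing width ≥ 3. Therefore the treewidth is 3.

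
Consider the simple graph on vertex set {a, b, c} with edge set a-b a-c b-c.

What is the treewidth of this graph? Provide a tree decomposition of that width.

A single bag containing all 3 vertices is trivially a valid decomposition of width 2. Conversely, {a, b, c} is a clique of size 3, and the vertices of any clique must share a bag in every tree decomposition; so some bag has ≥ 3 vertices and tw(G) ≥ 2. The upper and lower bounds meet at 2, so that is the treewidth.

Treewidth 2.
One such decomposition:
Bags: B1 = {a, b, c}
Tree: (single bag)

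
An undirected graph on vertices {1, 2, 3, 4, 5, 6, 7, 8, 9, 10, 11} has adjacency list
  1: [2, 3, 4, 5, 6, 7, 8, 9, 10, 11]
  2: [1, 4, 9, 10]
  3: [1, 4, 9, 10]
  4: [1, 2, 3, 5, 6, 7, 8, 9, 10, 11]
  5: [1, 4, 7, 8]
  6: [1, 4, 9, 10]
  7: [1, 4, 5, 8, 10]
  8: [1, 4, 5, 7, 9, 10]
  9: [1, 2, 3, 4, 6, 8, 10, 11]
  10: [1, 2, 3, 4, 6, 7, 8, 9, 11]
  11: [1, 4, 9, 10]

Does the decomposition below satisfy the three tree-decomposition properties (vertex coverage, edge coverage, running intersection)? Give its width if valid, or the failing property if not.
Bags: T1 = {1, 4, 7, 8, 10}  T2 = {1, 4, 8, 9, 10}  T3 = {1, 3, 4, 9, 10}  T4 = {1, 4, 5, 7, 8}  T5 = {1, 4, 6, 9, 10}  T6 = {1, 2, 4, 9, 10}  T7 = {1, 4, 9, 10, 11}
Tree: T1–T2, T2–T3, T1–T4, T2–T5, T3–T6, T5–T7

Yes; width 4.

Vertex coverage: the bags together contain {1, 2, 3, 4, 5, 6, 7, 8, 9, 10, 11}, the full vertex set. Edge coverage: each edge of G has both endpoints in at least one bag. Running intersection: for every vertex, the bags containing it form a connected subtree. All three properties hold, so this is a valid tree decomposition of width max|bag| − 1 = 4, and hence tw(G) ≤ 4.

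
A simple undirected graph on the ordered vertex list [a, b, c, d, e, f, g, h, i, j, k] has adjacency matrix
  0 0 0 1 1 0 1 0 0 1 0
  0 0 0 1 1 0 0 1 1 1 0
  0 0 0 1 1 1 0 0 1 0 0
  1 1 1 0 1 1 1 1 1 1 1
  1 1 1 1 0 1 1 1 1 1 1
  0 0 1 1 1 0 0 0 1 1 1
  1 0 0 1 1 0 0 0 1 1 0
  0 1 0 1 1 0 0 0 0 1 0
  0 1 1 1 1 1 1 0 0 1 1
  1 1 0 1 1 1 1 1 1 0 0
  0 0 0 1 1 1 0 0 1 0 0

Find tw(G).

A width-4 tree decomposition is:
Bags: B1 = {b, d, e, i, j}  B2 = {b, d, e, h, j}  B3 = {d, e, g, i, j}  B4 = {d, e, f, i, j}  B5 = {a, d, e, g, j}  B6 = {c, d, e, f, i}  B7 = {d, e, f, i, k}
Tree: B1–B2, B1–B3, B3–B4, B3–B5, B4–B6, B6–B7
Each bag holds 5 vertices, so the decomposition has width 4, which upper-bounds the treewidth. For the lower bound, the 5 vertices {b, d, e, h, j} are pairwise adjacent, and any tree decomposition puts a clique entirely inside one bag — forcing width ≥ 4. Combining the bounds, tw(G) = 4.

4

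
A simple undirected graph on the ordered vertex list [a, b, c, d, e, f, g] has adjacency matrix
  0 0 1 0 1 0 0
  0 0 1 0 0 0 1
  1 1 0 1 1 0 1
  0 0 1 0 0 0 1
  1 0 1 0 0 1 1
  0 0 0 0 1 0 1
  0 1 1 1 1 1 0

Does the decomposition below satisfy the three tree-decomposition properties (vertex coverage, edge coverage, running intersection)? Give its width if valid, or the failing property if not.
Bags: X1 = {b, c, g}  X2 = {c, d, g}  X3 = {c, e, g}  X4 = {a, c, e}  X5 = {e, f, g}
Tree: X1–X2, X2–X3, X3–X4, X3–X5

Yes; width 2.

Checking the three conditions: (i) the bags cover all of {a, b, c, d, e, f, g}; (ii) for each edge, some bag contains both endpoints; (iii) the bags containing any fixed vertex form a subtree. All hold, so the decomposition is valid with width 3 − 1 = 2.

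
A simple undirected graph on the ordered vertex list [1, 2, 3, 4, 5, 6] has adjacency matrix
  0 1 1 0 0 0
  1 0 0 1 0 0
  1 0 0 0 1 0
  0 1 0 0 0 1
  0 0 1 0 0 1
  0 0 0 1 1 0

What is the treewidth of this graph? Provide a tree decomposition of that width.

Every bag has size at most 3, so the width is 3 − 1 = 2 and tw(G) ≤ 2. For the lower bound, G contains the cycle 4–6–5–3–1–2–4, so G is not a forest; only forests have treewidth ≤ 1, hence tw(G) ≥ 2. Combining the bounds, tw(G) = 2.

Treewidth 2.
Bags: B1 = {4, 5, 6}  B2 = {3, 4, 5}  B3 = {1, 3, 4}  B4 = {1, 2, 4}
Tree: B1–B2, B2–B3, B3–B4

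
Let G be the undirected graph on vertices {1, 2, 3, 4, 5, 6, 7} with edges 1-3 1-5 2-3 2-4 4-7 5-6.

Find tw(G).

1

A width-1 tree decomposition is:
Bags: B1 = {4, 7}  B2 = {2, 4}  B3 = {2, 3}  B4 = {1, 3}  B5 = {1, 5}  B6 = {5, 6}
Tree: B1–B2, B2–B3, B3–B4, B4–B5, B5–B6
Every bag has size at most 2, so the width is 2 − 1 = 1 and tw(G) ≤ 1. Any graph with an edge has treewidth ≥ 1, and G has the edge 7–4. Therefore the treewidth is 1.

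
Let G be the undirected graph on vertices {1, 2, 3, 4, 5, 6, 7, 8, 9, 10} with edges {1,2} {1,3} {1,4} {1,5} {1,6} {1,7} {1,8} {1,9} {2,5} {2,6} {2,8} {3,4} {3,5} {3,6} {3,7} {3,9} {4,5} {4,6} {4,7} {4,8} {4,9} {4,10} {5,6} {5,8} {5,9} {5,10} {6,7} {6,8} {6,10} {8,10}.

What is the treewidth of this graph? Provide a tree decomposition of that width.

Each bag holds 5 vertices, so the decomposition has width 4, which upper-bounds the treewidth. Conversely, {1, 2, 5, 6, 8} is a clique of size 5, and the vertices of any clique must share a bag in every tree decomposition; so some bag has ≥ 5 vertices and tw(G) ≥ 4. Therefore the treewidth is 4.

Treewidth 4.
Bags: B1 = {1, 3, 4, 5, 6}  B2 = {1, 4, 5, 6, 8}  B3 = {1, 3, 4, 6, 7}  B4 = {1, 3, 4, 5, 9}  B5 = {1, 2, 5, 6, 8}  B6 = {4, 5, 6, 8, 10}
Tree: B1–B2, B1–B3, B1–B4, B2–B5, B2–B6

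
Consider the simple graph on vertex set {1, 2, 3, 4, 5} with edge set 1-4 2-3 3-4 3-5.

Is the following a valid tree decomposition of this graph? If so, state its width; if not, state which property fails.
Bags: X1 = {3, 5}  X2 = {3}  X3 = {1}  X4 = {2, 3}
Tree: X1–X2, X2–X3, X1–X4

A tree decomposition must satisfy three properties: every vertex lies in some bag; for every edge, both endpoints lie together in some bag; and for every vertex, the bags containing it form a connected subtree. Here vertex 4 appears in no bag, so the decomposition is invalid.

No — vertex 4 appears in no bag.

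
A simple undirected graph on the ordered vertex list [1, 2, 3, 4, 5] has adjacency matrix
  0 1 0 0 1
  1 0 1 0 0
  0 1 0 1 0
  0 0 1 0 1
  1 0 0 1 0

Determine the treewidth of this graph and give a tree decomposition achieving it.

The largest bag has 3 vertices, giving width 2; this decomposition certifies tw(G) ≤ 2. For the lower bound, G contains the cycle 2–3–4–5–1–2, so G is not a forest; only forests have treewidth ≤ 1, hence tw(G) ≥ 2. Therefore the treewidth is 2.

Treewidth 2.
One optimal decomposition is:
Bags: B1 = {2, 3, 4}  B2 = {2, 4, 5}  B3 = {1, 2, 5}
Tree: B1–B2, B2–B3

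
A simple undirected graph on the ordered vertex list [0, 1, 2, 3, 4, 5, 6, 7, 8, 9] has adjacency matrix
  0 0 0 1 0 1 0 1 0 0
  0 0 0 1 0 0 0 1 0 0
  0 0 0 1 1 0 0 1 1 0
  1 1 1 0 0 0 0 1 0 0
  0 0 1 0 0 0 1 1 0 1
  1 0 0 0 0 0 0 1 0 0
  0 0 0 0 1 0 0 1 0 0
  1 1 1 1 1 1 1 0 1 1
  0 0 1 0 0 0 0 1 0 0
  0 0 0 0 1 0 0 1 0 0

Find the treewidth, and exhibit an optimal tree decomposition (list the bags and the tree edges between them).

Treewidth 2.
One optimal decomposition is:
Bags: B1 = {2, 4, 7}  B2 = {4, 7, 9}  B3 = {2, 7, 8}  B4 = {2, 3, 7}  B5 = {1, 3, 7}  B6 = {4, 6, 7}  B7 = {0, 3, 7}  B8 = {0, 5, 7}
Tree: B1–B2, B1–B3, B1–B4, B4–B5, B1–B6, B5–B7, B7–B8

Every bag has size at most 3, so the width is 3 − 1 = 2 and tw(G) ≤ 2. Conversely, {0, 3, 7} is a clique of size 3, and the vertices of any clique must share a bag in every tree decomposition; so some bag has ≥ 3 vertices and tw(G) ≥ 2. The upper and lower bounds meet at 2, so that is the treewidth.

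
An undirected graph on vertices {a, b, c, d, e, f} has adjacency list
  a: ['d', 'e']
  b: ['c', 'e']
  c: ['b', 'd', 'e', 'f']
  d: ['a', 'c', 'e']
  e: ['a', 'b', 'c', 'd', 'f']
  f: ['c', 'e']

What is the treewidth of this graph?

2

A width-2 tree decomposition is:
Bags: B1 = {a, d, e}  B2 = {c, d, e}  B3 = {b, c, e}  B4 = {c, e, f}
Tree: B1–B2, B2–B3, B2–B4
Each bag holds 3 vertices, so the decomposition has width 2, which upper-bounds the treewidth. For the lower bound, the 3 vertices {c, d, e} are pairwise adjacent, and any tree decomposition puts a clique entirely inside one bag — forcing width ≥ 2. Combining the bounds, tw(G) = 2.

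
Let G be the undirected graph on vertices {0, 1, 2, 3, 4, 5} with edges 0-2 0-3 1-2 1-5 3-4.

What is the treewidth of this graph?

1

A width-1 tree decomposition is:
Bags: B1 = {1, 5}  B2 = {1, 2}  B3 = {0, 2}  B4 = {0, 3}  B5 = {3, 4}
Tree: B1–B2, B2–B3, B3–B4, B4–B5
Each bag holds 2 vertices, so the decomposition has width 1, which upper-bounds the treewidth. Since G has at least one edge (e.g. 5–1), it is not an edgeless graph, so tw(G) ≥ 1. The upper and lower bounds meet at 1, so that is the treewidth.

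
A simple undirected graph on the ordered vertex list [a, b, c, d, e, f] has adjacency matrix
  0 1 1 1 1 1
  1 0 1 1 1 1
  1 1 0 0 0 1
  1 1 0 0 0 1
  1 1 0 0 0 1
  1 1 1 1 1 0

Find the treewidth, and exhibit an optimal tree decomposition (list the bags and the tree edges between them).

Treewidth 3.
Bags: B1 = {a, b, c, f}  B2 = {a, b, d, f}  B3 = {a, b, e, f}
Tree: B1–B2, B1–B3

The largest bag has 4 vertices, giving width 3; this decomposition certifies tw(G) ≤ 3. For the lower bound, the 4 vertices {a, b, d, f} are pairwise adjacent, and any tree decomposition puts a clique entirely inside one bag — forcing width ≥ 3. The upper and lower bounds meet at 3, so that is the treewidth.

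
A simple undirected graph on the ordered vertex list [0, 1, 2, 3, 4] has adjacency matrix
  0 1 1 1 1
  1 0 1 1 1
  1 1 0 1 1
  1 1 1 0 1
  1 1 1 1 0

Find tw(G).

4

A width-4 tree decomposition is:
Bags: B1 = {0, 1, 2, 3, 4}
Tree: (single bag)
With just one bag of size 5, the width is 5 − 1 = 4, so tw(G) ≤ 4. For the lower bound, the 5 vertices {0, 1, 2, 3, 4} are pairwise adjacent, and any tree decomposition puts a clique entirely inside one bag — forcing width ≥ 4. Hence tw(G) = 4 exactly.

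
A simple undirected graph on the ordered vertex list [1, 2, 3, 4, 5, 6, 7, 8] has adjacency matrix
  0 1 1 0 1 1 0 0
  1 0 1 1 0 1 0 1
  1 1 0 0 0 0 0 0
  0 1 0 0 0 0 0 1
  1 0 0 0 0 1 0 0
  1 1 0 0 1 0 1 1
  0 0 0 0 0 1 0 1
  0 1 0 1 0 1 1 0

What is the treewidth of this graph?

2

A width-2 tree decomposition is:
Bags: B1 = {1, 2, 6}  B2 = {2, 6, 8}  B3 = {1, 5, 6}  B4 = {2, 4, 8}  B5 = {1, 2, 3}  B6 = {6, 7, 8}
Tree: B1–B2, B1–B3, B2–B4, B1–B5, B2–B6
Each bag holds 3 vertices, so the decomposition has width 2, which upper-bounds the treewidth. On the other hand G contains the 3-clique {2, 4, 8}. A clique must lie in a single bag of any decomposition, so no decomposition can have width below 2. Combining the bounds, tw(G) = 2.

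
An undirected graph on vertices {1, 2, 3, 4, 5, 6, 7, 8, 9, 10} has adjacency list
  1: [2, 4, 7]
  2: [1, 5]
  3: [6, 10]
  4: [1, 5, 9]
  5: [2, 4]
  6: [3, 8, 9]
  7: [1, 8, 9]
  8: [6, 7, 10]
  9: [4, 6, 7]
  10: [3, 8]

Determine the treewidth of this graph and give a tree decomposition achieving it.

Each bag holds 3 vertices, so the decomposition has width 2, which upper-bounds the treewidth. The edges 5–2–1–4–5 form a cycle, so G is not a tree and its treewidth is at least 2. Combining the bounds, tw(G) = 2.

Treewidth 2.
Bags: B1 = {2, 4, 5}  B2 = {1, 2, 4}  B3 = {1, 4, 9}  B4 = {1, 7, 9}  B5 = {6, 7, 9}  B6 = {6, 7, 8}  B7 = {3, 6, 8}  B8 = {3, 8, 10}
Tree: B1–B2, B2–B3, B3–B4, B4–B5, B5–B6, B6–B7, B7–B8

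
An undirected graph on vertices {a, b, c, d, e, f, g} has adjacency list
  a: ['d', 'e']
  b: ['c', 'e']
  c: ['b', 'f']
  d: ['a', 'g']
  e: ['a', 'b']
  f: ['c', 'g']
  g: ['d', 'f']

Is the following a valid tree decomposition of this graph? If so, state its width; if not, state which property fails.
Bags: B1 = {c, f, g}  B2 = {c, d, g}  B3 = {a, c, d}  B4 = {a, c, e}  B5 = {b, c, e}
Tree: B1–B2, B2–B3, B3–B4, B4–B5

Every vertex of G appears in some bag (union = {a, b, c, d, e, f, g}); every edge is covered by a bag; and for each vertex v the set of bags containing v is connected in the bag tree. The decomposition is therefore valid. The largest bag has 3 vertices, so the width is 2.

Yes; width 2.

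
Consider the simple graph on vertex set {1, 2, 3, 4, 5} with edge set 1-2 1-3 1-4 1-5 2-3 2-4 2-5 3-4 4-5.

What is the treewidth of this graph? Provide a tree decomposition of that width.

Treewidth 3.
Bags: B1 = {1, 2, 3, 4}  B2 = {1, 2, 4, 5}
Tree: B1–B2

The largest bag has 4 vertices, giving width 3; this decomposition certifies tw(G) ≤ 3. Conversely, {1, 2, 3, 4} is a clique of size 4, and the vertices of any clique must share a bag in every tree decomposition; so some bag has ≥ 4 vertices and tw(G) ≥ 3. Therefore the treewidth is 3.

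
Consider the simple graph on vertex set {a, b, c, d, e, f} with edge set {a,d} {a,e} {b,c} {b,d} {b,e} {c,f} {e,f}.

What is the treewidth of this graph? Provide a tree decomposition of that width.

The largest bag has 3 vertices, giving width 2; this decomposition certifies tw(G) ≤ 2. Since d–a–e–b–d is a cycle in G, G is not acyclic. Forests are exactly the graphs of treewidth ≤ 1, so tw(G) ≥ 2. Combining the bounds, tw(G) = 2.

Treewidth 2.
One such decomposition:
Bags: B1 = {a, b, d}  B2 = {a, b, e}  B3 = {b, c, e}  B4 = {c, e, f}
Tree: B1–B2, B2–B3, B3–B4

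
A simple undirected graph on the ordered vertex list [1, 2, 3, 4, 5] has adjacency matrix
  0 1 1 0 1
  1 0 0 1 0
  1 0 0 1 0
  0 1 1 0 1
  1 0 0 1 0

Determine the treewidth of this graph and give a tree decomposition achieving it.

Treewidth 2.
One optimal decomposition is:
Bags: B1 = {1, 2, 4}  B2 = {1, 4, 5}  B3 = {1, 3, 4}
Tree: B1–B2, B2–B3

Each bag holds 3 vertices, so the decomposition has width 2, which upper-bounds the treewidth. Since 2–4–5–1–2 is a cycle in G, G is not acyclic. Forests are exactly the graphs of treewidth ≤ 1, so tw(G) ≥ 2. The upper and lower bounds meet at 2, so that is the treewidth.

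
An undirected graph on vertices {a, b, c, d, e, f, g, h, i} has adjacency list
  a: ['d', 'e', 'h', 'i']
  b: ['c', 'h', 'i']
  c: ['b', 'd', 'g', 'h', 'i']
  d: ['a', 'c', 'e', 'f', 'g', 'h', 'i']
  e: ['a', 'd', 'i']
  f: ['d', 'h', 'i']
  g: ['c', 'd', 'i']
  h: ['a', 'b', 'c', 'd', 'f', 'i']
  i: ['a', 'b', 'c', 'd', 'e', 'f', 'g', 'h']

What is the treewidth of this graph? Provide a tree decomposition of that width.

The largest bag has 4 vertices, giving width 3; this decomposition certifies tw(G) ≤ 3. For the lower bound, the 4 vertices {c, d, g, i} are pairwise adjacent, and any tree decomposition puts a clique entirely inside one bag — forcing width ≥ 3. Hence tw(G) = 3 exactly.

Treewidth 3.
Bags: B1 = {a, d, h, i}  B2 = {c, d, h, i}  B3 = {c, d, g, i}  B4 = {a, d, e, i}  B5 = {b, c, h, i}  B6 = {d, f, h, i}
Tree: B1–B2, B2–B3, B1–B4, B2–B5, B1–B6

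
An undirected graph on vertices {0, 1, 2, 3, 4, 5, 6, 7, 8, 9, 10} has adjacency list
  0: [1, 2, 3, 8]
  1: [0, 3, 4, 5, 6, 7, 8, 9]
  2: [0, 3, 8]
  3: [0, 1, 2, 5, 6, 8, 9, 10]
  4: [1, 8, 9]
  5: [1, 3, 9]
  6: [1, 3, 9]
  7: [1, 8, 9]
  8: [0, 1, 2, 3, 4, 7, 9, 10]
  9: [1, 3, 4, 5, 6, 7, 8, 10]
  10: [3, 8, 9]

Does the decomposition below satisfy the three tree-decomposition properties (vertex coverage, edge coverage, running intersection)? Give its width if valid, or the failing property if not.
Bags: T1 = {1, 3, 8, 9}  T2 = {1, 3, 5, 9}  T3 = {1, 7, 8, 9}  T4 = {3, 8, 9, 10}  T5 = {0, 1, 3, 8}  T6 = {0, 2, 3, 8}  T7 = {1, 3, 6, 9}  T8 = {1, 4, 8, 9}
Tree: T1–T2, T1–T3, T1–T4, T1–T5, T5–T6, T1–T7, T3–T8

Vertex coverage: the bags together contain {0, 1, 2, 3, 4, 5, 6, 7, 8, 9, 10}, the full vertex set. Edge coverage: each edge of G has both endpoints in at least one bag. Running intersection: for every vertex, the bags containing it form a connected subtree. All three properties hold, so this is a valid tree decomposition of width max|bag| − 1 = 3, and hence tw(G) ≤ 3.

Yes; width 3.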